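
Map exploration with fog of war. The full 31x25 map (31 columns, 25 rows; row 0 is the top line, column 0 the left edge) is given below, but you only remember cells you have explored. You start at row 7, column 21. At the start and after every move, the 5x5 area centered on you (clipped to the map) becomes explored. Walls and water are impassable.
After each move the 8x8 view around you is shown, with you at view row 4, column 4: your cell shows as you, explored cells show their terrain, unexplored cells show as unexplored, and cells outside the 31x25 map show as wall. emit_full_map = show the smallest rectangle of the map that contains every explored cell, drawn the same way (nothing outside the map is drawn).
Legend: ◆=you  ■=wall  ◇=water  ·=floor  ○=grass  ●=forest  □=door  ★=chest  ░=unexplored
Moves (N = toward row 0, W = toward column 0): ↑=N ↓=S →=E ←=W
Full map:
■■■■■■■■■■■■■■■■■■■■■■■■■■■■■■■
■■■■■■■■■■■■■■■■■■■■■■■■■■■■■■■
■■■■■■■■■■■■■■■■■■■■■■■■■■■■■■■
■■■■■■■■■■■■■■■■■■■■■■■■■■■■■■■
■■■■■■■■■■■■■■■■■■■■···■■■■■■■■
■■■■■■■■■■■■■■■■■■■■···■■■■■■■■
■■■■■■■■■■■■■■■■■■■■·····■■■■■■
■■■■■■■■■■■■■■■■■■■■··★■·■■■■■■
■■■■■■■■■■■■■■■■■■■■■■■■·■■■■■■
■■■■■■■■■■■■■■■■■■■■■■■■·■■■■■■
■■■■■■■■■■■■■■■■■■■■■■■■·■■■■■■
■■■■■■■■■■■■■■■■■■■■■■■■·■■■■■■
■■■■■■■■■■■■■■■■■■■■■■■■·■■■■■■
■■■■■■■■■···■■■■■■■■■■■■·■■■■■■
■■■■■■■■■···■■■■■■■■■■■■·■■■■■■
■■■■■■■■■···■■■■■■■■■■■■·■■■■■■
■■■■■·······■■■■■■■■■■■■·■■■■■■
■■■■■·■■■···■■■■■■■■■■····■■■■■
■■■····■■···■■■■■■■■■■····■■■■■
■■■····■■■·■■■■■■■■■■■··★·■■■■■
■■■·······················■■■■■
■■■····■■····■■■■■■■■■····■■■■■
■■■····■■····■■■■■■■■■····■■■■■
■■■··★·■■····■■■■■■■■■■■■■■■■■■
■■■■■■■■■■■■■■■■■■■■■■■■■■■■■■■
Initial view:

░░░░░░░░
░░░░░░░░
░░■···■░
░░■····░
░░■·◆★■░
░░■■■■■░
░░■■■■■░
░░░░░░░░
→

░░░░░░░░
░░░░░░░░
░■···■■░
░■·····░
░■··◆■·░
░■■■■■·░
░■■■■■·░
░░░░░░░░

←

░░░░░░░░
░░░░░░░░
░░■···■■
░░■·····
░░■·◆★■·
░░■■■■■·
░░■■■■■·
░░░░░░░░

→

░░░░░░░░
░░░░░░░░
░■···■■░
░■·····░
░■··◆■·░
░■■■■■·░
░■■■■■·░
░░░░░░░░

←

░░░░░░░░
░░░░░░░░
░░■···■■
░░■·····
░░■·◆★■·
░░■■■■■·
░░■■■■■·
░░░░░░░░

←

░░░░░░░░
░░░░░░░░
░░■■···■
░░■■····
░░■■◆·★■
░░■■■■■■
░░■■■■■■
░░░░░░░░

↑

░░░░░░░░
░░░░░░░░
░░■■···░
░░■■···■
░░■■◆···
░░■■··★■
░░■■■■■■
░░■■■■■■

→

░░░░░░░░
░░░░░░░░
░■■···■░
░■■···■■
░■■·◆···
░■■··★■·
░■■■■■■·
░■■■■■■·

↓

░░░░░░░░
░■■···■░
░■■···■■
░■■·····
░■■·◆★■·
░■■■■■■·
░■■■■■■·
░░░░░░░░

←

░░░░░░░░
░░■■···■
░░■■···■
░░■■····
░░■■◆·★■
░░■■■■■■
░░■■■■■■
░░░░░░░░

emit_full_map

■■···■░
■■···■■
■■·····
■■◆·★■·
■■■■■■·
■■■■■■·

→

░░░░░░░░
░■■···■░
░■■···■■
░■■·····
░■■·◆★■·
░■■■■■■·
░■■■■■■·
░░░░░░░░

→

░░░░░░░░
■■···■░░
■■···■■░
■■·····░
■■··◆■·░
■■■■■■·░
■■■■■■·░
░░░░░░░░


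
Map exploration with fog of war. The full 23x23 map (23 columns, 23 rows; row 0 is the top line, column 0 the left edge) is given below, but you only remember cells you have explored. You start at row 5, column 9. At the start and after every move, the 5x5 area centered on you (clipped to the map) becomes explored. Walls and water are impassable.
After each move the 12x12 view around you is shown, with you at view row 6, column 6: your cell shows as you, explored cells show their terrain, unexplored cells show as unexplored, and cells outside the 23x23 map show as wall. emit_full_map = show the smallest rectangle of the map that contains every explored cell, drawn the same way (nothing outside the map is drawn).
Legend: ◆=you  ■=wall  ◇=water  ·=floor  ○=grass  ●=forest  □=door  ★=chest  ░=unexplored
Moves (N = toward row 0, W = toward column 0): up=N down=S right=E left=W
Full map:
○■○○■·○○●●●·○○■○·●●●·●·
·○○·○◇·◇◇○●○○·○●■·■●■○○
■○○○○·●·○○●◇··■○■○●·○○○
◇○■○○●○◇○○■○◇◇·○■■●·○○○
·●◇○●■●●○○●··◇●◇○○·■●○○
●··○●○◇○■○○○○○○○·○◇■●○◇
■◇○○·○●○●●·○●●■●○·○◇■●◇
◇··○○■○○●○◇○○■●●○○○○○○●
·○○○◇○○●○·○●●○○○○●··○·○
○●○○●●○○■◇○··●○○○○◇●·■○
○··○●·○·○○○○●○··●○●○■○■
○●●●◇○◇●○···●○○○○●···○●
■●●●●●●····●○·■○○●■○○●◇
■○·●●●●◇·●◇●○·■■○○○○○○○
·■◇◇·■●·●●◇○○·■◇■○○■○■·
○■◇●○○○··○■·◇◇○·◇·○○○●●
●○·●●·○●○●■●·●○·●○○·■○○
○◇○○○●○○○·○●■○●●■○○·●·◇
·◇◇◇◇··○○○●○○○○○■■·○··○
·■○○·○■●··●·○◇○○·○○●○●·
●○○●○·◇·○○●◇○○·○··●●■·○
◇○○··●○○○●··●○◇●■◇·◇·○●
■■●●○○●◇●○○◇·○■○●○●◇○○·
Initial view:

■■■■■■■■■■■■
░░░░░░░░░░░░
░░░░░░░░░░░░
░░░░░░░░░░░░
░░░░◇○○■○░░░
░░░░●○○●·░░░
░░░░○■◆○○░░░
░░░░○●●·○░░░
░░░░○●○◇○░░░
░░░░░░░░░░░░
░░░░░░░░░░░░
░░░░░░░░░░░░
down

░░░░░░░░░░░░
░░░░░░░░░░░░
░░░░░░░░░░░░
░░░░◇○○■○░░░
░░░░●○○●·░░░
░░░░○■○○○░░░
░░░░○●◆·○░░░
░░░░○●○◇○░░░
░░░░●○·○●░░░
░░░░░░░░░░░░
░░░░░░░░░░░░
░░░░░░░░░░░░

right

░░░░░░░░░░░░
░░░░░░░░░░░░
░░░░░░░░░░░░
░░░◇○○■○░░░░
░░░●○○●··░░░
░░░○■○○○○░░░
░░░○●●◆○●░░░
░░░○●○◇○○░░░
░░░●○·○●●░░░
░░░░░░░░░░░░
░░░░░░░░░░░░
░░░░░░░░░░░░

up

■■■■■■■■■■■■
░░░░░░░░░░░░
░░░░░░░░░░░░
░░░░░░░░░░░░
░░░◇○○■○◇░░░
░░░●○○●··░░░
░░░○■○◆○○░░░
░░░○●●·○●░░░
░░░○●○◇○○░░░
░░░●○·○●●░░░
░░░░░░░░░░░░
░░░░░░░░░░░░

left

■■■■■■■■■■■■
░░░░░░░░░░░░
░░░░░░░░░░░░
░░░░░░░░░░░░
░░░░◇○○■○◇░░
░░░░●○○●··░░
░░░░○■◆○○○░░
░░░░○●●·○●░░
░░░░○●○◇○○░░
░░░░●○·○●●░░
░░░░░░░░░░░░
░░░░░░░░░░░░

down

░░░░░░░░░░░░
░░░░░░░░░░░░
░░░░░░░░░░░░
░░░░◇○○■○◇░░
░░░░●○○●··░░
░░░░○■○○○○░░
░░░░○●◆·○●░░
░░░░○●○◇○○░░
░░░░●○·○●●░░
░░░░░░░░░░░░
░░░░░░░░░░░░
░░░░░░░░░░░░

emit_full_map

◇○○■○◇
●○○●··
○■○○○○
○●◆·○●
○●○◇○○
●○·○●●

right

░░░░░░░░░░░░
░░░░░░░░░░░░
░░░░░░░░░░░░
░░░◇○○■○◇░░░
░░░●○○●··░░░
░░░○■○○○○░░░
░░░○●●◆○●░░░
░░░○●○◇○○░░░
░░░●○·○●●░░░
░░░░░░░░░░░░
░░░░░░░░░░░░
░░░░░░░░░░░░

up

■■■■■■■■■■■■
░░░░░░░░░░░░
░░░░░░░░░░░░
░░░░░░░░░░░░
░░░◇○○■○◇░░░
░░░●○○●··░░░
░░░○■○◆○○░░░
░░░○●●·○●░░░
░░░○●○◇○○░░░
░░░●○·○●●░░░
░░░░░░░░░░░░
░░░░░░░░░░░░

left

■■■■■■■■■■■■
░░░░░░░░░░░░
░░░░░░░░░░░░
░░░░░░░░░░░░
░░░░◇○○■○◇░░
░░░░●○○●··░░
░░░░○■◆○○○░░
░░░░○●●·○●░░
░░░░○●○◇○○░░
░░░░●○·○●●░░
░░░░░░░░░░░░
░░░░░░░░░░░░

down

░░░░░░░░░░░░
░░░░░░░░░░░░
░░░░░░░░░░░░
░░░░◇○○■○◇░░
░░░░●○○●··░░
░░░░○■○○○○░░
░░░░○●◆·○●░░
░░░░○●○◇○○░░
░░░░●○·○●●░░
░░░░░░░░░░░░
░░░░░░░░░░░░
░░░░░░░░░░░░

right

░░░░░░░░░░░░
░░░░░░░░░░░░
░░░░░░░░░░░░
░░░◇○○■○◇░░░
░░░●○○●··░░░
░░░○■○○○○░░░
░░░○●●◆○●░░░
░░░○●○◇○○░░░
░░░●○·○●●░░░
░░░░░░░░░░░░
░░░░░░░░░░░░
░░░░░░░░░░░░


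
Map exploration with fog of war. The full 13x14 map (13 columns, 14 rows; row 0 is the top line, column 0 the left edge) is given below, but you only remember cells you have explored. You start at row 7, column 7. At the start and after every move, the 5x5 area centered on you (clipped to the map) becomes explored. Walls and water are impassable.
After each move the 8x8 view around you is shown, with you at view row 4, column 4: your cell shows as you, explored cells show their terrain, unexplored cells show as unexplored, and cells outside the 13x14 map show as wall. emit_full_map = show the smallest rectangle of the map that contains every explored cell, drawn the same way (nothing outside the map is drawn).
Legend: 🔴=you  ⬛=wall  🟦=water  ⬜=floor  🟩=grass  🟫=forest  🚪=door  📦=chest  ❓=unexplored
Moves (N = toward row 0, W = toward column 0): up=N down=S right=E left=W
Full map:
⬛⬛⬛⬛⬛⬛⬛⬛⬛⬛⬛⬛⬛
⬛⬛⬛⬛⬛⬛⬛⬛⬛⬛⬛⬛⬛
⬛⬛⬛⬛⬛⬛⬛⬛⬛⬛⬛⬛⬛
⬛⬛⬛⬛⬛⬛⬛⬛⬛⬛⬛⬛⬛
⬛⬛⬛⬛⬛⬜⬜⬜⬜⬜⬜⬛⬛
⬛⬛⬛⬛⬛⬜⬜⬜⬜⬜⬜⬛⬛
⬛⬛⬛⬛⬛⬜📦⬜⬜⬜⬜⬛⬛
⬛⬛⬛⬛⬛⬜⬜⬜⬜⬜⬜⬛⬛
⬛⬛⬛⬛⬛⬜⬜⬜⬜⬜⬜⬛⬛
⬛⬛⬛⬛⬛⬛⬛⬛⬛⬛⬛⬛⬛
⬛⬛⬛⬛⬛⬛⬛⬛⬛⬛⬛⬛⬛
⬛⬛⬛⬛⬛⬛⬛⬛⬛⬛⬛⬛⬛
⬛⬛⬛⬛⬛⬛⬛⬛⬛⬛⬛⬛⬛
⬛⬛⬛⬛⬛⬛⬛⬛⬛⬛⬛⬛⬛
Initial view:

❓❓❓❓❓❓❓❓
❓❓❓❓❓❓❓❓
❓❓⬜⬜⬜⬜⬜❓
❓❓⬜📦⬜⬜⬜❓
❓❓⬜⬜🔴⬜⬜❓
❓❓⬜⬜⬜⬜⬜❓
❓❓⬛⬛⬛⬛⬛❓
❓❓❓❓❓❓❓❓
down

❓❓❓❓❓❓❓❓
❓❓⬜⬜⬜⬜⬜❓
❓❓⬜📦⬜⬜⬜❓
❓❓⬜⬜⬜⬜⬜❓
❓❓⬜⬜🔴⬜⬜❓
❓❓⬛⬛⬛⬛⬛❓
❓❓⬛⬛⬛⬛⬛❓
❓❓❓❓❓❓❓❓

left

❓❓❓❓❓❓❓❓
❓❓❓⬜⬜⬜⬜⬜
❓❓⬛⬜📦⬜⬜⬜
❓❓⬛⬜⬜⬜⬜⬜
❓❓⬛⬜🔴⬜⬜⬜
❓❓⬛⬛⬛⬛⬛⬛
❓❓⬛⬛⬛⬛⬛⬛
❓❓❓❓❓❓❓❓

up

❓❓❓❓❓❓❓❓
❓❓❓❓❓❓❓❓
❓❓⬛⬜⬜⬜⬜⬜
❓❓⬛⬜📦⬜⬜⬜
❓❓⬛⬜🔴⬜⬜⬜
❓❓⬛⬜⬜⬜⬜⬜
❓❓⬛⬛⬛⬛⬛⬛
❓❓⬛⬛⬛⬛⬛⬛

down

❓❓❓❓❓❓❓❓
❓❓⬛⬜⬜⬜⬜⬜
❓❓⬛⬜📦⬜⬜⬜
❓❓⬛⬜⬜⬜⬜⬜
❓❓⬛⬜🔴⬜⬜⬜
❓❓⬛⬛⬛⬛⬛⬛
❓❓⬛⬛⬛⬛⬛⬛
❓❓❓❓❓❓❓❓

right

❓❓❓❓❓❓❓❓
❓⬛⬜⬜⬜⬜⬜❓
❓⬛⬜📦⬜⬜⬜❓
❓⬛⬜⬜⬜⬜⬜❓
❓⬛⬜⬜🔴⬜⬜❓
❓⬛⬛⬛⬛⬛⬛❓
❓⬛⬛⬛⬛⬛⬛❓
❓❓❓❓❓❓❓❓

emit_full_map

⬛⬜⬜⬜⬜⬜
⬛⬜📦⬜⬜⬜
⬛⬜⬜⬜⬜⬜
⬛⬜⬜🔴⬜⬜
⬛⬛⬛⬛⬛⬛
⬛⬛⬛⬛⬛⬛

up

❓❓❓❓❓❓❓❓
❓❓❓❓❓❓❓❓
❓⬛⬜⬜⬜⬜⬜❓
❓⬛⬜📦⬜⬜⬜❓
❓⬛⬜⬜🔴⬜⬜❓
❓⬛⬜⬜⬜⬜⬜❓
❓⬛⬛⬛⬛⬛⬛❓
❓⬛⬛⬛⬛⬛⬛❓

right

❓❓❓❓❓❓❓❓
❓❓❓❓❓❓❓❓
⬛⬜⬜⬜⬜⬜⬜❓
⬛⬜📦⬜⬜⬜⬜❓
⬛⬜⬜⬜🔴⬜⬜❓
⬛⬜⬜⬜⬜⬜⬜❓
⬛⬛⬛⬛⬛⬛⬛❓
⬛⬛⬛⬛⬛⬛❓❓

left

❓❓❓❓❓❓❓❓
❓❓❓❓❓❓❓❓
❓⬛⬜⬜⬜⬜⬜⬜
❓⬛⬜📦⬜⬜⬜⬜
❓⬛⬜⬜🔴⬜⬜⬜
❓⬛⬜⬜⬜⬜⬜⬜
❓⬛⬛⬛⬛⬛⬛⬛
❓⬛⬛⬛⬛⬛⬛❓

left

❓❓❓❓❓❓❓❓
❓❓❓❓❓❓❓❓
❓❓⬛⬜⬜⬜⬜⬜
❓❓⬛⬜📦⬜⬜⬜
❓❓⬛⬜🔴⬜⬜⬜
❓❓⬛⬜⬜⬜⬜⬜
❓❓⬛⬛⬛⬛⬛⬛
❓❓⬛⬛⬛⬛⬛⬛

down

❓❓❓❓❓❓❓❓
❓❓⬛⬜⬜⬜⬜⬜
❓❓⬛⬜📦⬜⬜⬜
❓❓⬛⬜⬜⬜⬜⬜
❓❓⬛⬜🔴⬜⬜⬜
❓❓⬛⬛⬛⬛⬛⬛
❓❓⬛⬛⬛⬛⬛⬛
❓❓❓❓❓❓❓❓

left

❓❓❓❓❓❓❓❓
❓❓❓⬛⬜⬜⬜⬜
❓❓⬛⬛⬜📦⬜⬜
❓❓⬛⬛⬜⬜⬜⬜
❓❓⬛⬛🔴⬜⬜⬜
❓❓⬛⬛⬛⬛⬛⬛
❓❓⬛⬛⬛⬛⬛⬛
❓❓❓❓❓❓❓❓

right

❓❓❓❓❓❓❓❓
❓❓⬛⬜⬜⬜⬜⬜
❓⬛⬛⬜📦⬜⬜⬜
❓⬛⬛⬜⬜⬜⬜⬜
❓⬛⬛⬜🔴⬜⬜⬜
❓⬛⬛⬛⬛⬛⬛⬛
❓⬛⬛⬛⬛⬛⬛⬛
❓❓❓❓❓❓❓❓

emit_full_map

❓⬛⬜⬜⬜⬜⬜⬜
⬛⬛⬜📦⬜⬜⬜⬜
⬛⬛⬜⬜⬜⬜⬜⬜
⬛⬛⬜🔴⬜⬜⬜⬜
⬛⬛⬛⬛⬛⬛⬛⬛
⬛⬛⬛⬛⬛⬛⬛❓

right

❓❓❓❓❓❓❓❓
❓⬛⬜⬜⬜⬜⬜⬜
⬛⬛⬜📦⬜⬜⬜⬜
⬛⬛⬜⬜⬜⬜⬜⬜
⬛⬛⬜⬜🔴⬜⬜⬜
⬛⬛⬛⬛⬛⬛⬛⬛
⬛⬛⬛⬛⬛⬛⬛❓
❓❓❓❓❓❓❓❓

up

❓❓❓❓❓❓❓❓
❓❓❓❓❓❓❓❓
❓⬛⬜⬜⬜⬜⬜⬜
⬛⬛⬜📦⬜⬜⬜⬜
⬛⬛⬜⬜🔴⬜⬜⬜
⬛⬛⬜⬜⬜⬜⬜⬜
⬛⬛⬛⬛⬛⬛⬛⬛
⬛⬛⬛⬛⬛⬛⬛❓

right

❓❓❓❓❓❓❓❓
❓❓❓❓❓❓❓❓
⬛⬜⬜⬜⬜⬜⬜❓
⬛⬜📦⬜⬜⬜⬜❓
⬛⬜⬜⬜🔴⬜⬜❓
⬛⬜⬜⬜⬜⬜⬜❓
⬛⬛⬛⬛⬛⬛⬛❓
⬛⬛⬛⬛⬛⬛❓❓

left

❓❓❓❓❓❓❓❓
❓❓❓❓❓❓❓❓
❓⬛⬜⬜⬜⬜⬜⬜
⬛⬛⬜📦⬜⬜⬜⬜
⬛⬛⬜⬜🔴⬜⬜⬜
⬛⬛⬜⬜⬜⬜⬜⬜
⬛⬛⬛⬛⬛⬛⬛⬛
⬛⬛⬛⬛⬛⬛⬛❓

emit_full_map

❓⬛⬜⬜⬜⬜⬜⬜
⬛⬛⬜📦⬜⬜⬜⬜
⬛⬛⬜⬜🔴⬜⬜⬜
⬛⬛⬜⬜⬜⬜⬜⬜
⬛⬛⬛⬛⬛⬛⬛⬛
⬛⬛⬛⬛⬛⬛⬛❓

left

❓❓❓❓❓❓❓❓
❓❓❓❓❓❓❓❓
❓❓⬛⬜⬜⬜⬜⬜
❓⬛⬛⬜📦⬜⬜⬜
❓⬛⬛⬜🔴⬜⬜⬜
❓⬛⬛⬜⬜⬜⬜⬜
❓⬛⬛⬛⬛⬛⬛⬛
❓⬛⬛⬛⬛⬛⬛⬛

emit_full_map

❓⬛⬜⬜⬜⬜⬜⬜
⬛⬛⬜📦⬜⬜⬜⬜
⬛⬛⬜🔴⬜⬜⬜⬜
⬛⬛⬜⬜⬜⬜⬜⬜
⬛⬛⬛⬛⬛⬛⬛⬛
⬛⬛⬛⬛⬛⬛⬛❓


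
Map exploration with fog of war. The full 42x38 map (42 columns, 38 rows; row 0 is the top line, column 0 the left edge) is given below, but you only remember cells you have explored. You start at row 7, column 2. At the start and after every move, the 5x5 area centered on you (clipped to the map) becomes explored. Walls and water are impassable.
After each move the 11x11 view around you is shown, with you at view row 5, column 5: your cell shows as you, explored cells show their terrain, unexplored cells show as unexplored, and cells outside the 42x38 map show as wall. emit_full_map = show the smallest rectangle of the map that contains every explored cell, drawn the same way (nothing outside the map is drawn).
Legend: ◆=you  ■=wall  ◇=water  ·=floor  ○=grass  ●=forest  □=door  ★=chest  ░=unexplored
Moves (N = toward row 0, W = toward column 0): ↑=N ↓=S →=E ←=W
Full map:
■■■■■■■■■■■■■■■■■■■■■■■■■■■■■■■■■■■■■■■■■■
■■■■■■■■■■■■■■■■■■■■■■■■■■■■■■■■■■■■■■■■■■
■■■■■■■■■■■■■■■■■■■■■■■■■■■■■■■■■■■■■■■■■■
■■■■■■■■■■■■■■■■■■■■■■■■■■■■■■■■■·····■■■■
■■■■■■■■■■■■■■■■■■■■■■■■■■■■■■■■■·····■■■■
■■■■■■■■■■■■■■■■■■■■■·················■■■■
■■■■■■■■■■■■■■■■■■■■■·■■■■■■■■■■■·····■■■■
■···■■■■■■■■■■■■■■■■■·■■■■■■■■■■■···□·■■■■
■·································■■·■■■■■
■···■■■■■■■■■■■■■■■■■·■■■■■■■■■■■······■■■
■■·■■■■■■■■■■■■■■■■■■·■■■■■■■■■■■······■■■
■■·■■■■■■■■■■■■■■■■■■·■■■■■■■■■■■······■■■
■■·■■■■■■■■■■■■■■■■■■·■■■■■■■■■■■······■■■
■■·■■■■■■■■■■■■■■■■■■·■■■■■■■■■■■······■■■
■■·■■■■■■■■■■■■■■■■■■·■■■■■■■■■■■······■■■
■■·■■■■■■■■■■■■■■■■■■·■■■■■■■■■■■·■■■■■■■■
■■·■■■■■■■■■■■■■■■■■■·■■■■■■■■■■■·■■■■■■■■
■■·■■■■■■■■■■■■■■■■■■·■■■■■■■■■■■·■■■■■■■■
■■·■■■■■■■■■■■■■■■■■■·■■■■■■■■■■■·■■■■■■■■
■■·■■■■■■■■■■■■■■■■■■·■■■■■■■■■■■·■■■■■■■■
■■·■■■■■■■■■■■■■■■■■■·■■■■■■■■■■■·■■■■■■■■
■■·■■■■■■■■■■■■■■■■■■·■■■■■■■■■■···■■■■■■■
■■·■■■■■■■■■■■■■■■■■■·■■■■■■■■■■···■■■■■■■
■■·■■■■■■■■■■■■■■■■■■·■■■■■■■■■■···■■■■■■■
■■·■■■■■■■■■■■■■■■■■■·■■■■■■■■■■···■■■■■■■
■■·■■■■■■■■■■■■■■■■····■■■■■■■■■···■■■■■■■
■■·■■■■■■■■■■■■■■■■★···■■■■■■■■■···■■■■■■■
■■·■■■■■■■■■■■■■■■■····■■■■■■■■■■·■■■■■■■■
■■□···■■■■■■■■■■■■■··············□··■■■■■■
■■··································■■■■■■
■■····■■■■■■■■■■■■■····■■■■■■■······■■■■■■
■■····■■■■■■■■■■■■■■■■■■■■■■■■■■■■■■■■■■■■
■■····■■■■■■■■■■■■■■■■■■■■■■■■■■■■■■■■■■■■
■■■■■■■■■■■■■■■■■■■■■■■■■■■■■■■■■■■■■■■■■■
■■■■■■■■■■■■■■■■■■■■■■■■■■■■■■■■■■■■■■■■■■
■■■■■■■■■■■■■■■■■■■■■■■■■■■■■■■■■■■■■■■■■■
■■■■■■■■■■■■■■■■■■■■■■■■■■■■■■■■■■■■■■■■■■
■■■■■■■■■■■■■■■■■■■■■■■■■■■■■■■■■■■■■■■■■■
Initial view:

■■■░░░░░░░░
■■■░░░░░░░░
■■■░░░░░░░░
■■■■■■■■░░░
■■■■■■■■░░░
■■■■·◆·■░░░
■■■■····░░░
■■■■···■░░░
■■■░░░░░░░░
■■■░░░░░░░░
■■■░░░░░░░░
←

■■■■░░░░░░░
■■■■░░░░░░░
■■■■░░░░░░░
■■■■■■■■■░░
■■■■■■■■■░░
■■■■■◆··■░░
■■■■■····░░
■■■■■···■░░
■■■■░░░░░░░
■■■■░░░░░░░
■■■■░░░░░░░

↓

■■■■░░░░░░░
■■■■░░░░░░░
■■■■■■■■■░░
■■■■■■■■■░░
■■■■■···■░░
■■■■■◆···░░
■■■■■···■░░
■■■■■■·■░░░
■■■■░░░░░░░
■■■■░░░░░░░
■■■■░░░░░░░

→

■■■░░░░░░░░
■■■░░░░░░░░
■■■■■■■■░░░
■■■■■■■■░░░
■■■■···■░░░
■■■■·◆··░░░
■■■■···■░░░
■■■■■·■■░░░
■■■░░░░░░░░
■■■░░░░░░░░
■■■░░░░░░░░

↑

■■■░░░░░░░░
■■■░░░░░░░░
■■■░░░░░░░░
■■■■■■■■░░░
■■■■■■■■░░░
■■■■·◆·■░░░
■■■■····░░░
■■■■···■░░░
■■■■■·■■░░░
■■■░░░░░░░░
■■■░░░░░░░░

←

■■■■░░░░░░░
■■■■░░░░░░░
■■■■░░░░░░░
■■■■■■■■■░░
■■■■■■■■■░░
■■■■■◆··■░░
■■■■■····░░
■■■■■···■░░
■■■■■■·■■░░
■■■■░░░░░░░
■■■■░░░░░░░

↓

■■■■░░░░░░░
■■■■░░░░░░░
■■■■■■■■■░░
■■■■■■■■■░░
■■■■■···■░░
■■■■■◆···░░
■■■■■···■░░
■■■■■■·■■░░
■■■■░░░░░░░
■■■■░░░░░░░
■■■■░░░░░░░

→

■■■░░░░░░░░
■■■░░░░░░░░
■■■■■■■■░░░
■■■■■■■■░░░
■■■■···■░░░
■■■■·◆··░░░
■■■■···■░░░
■■■■■·■■░░░
■■■░░░░░░░░
■■■░░░░░░░░
■■■░░░░░░░░

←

■■■■░░░░░░░
■■■■░░░░░░░
■■■■■■■■■░░
■■■■■■■■■░░
■■■■■···■░░
■■■■■◆···░░
■■■■■···■░░
■■■■■■·■■░░
■■■■░░░░░░░
■■■■░░░░░░░
■■■■░░░░░░░

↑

■■■■░░░░░░░
■■■■░░░░░░░
■■■■░░░░░░░
■■■■■■■■■░░
■■■■■■■■■░░
■■■■■◆··■░░
■■■■■····░░
■■■■■···■░░
■■■■■■·■■░░
■■■■░░░░░░░
■■■■░░░░░░░

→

■■■░░░░░░░░
■■■░░░░░░░░
■■■░░░░░░░░
■■■■■■■■░░░
■■■■■■■■░░░
■■■■·◆·■░░░
■■■■····░░░
■■■■···■░░░
■■■■■·■■░░░
■■■░░░░░░░░
■■■░░░░░░░░

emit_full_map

■■■■■
■■■■■
■·◆·■
■····
■···■
■■·■■

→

■■░░░░░░░░░
■■░░░░░░░░░
■■░░░░░░░░░
■■■■■■■■░░░
■■■■■■■■░░░
■■■··◆■■░░░
■■■·····░░░
■■■···■■░░░
■■■■·■■░░░░
■■░░░░░░░░░
■■░░░░░░░░░

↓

■■░░░░░░░░░
■■░░░░░░░░░
■■■■■■■■░░░
■■■■■■■■░░░
■■■···■■░░░
■■■··◆··░░░
■■■···■■░░░
■■■■·■■■░░░
■■░░░░░░░░░
■■░░░░░░░░░
■■░░░░░░░░░

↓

■■░░░░░░░░░
■■■■■■■■░░░
■■■■■■■■░░░
■■■···■■░░░
■■■·····░░░
■■■··◆■■░░░
■■■■·■■■░░░
■■░■·■■■░░░
■■░░░░░░░░░
■■░░░░░░░░░
■■░░░░░░░░░

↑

■■░░░░░░░░░
■■░░░░░░░░░
■■■■■■■■░░░
■■■■■■■■░░░
■■■···■■░░░
■■■··◆··░░░
■■■···■■░░░
■■■■·■■■░░░
■■░■·■■■░░░
■■░░░░░░░░░
■■░░░░░░░░░

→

■░░░░░░░░░░
■░░░░░░░░░░
■■■■■■■░░░░
■■■■■■■■░░░
■■···■■■░░░
■■···◆··░░░
■■···■■■░░░
■■■·■■■■░░░
■░■·■■■░░░░
■░░░░░░░░░░
■░░░░░░░░░░

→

░░░░░░░░░░░
░░░░░░░░░░░
■■■■■■░░░░░
■■■■■■■■░░░
■···■■■■░░░
■····◆··░░░
■···■■■■░░░
■■·■■■■■░░░
░■·■■■░░░░░
░░░░░░░░░░░
░░░░░░░░░░░

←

■░░░░░░░░░░
■░░░░░░░░░░
■■■■■■■░░░░
■■■■■■■■■░░
■■···■■■■░░
■■···◆···░░
■■···■■■■░░
■■■·■■■■■░░
■░■·■■■░░░░
■░░░░░░░░░░
■░░░░░░░░░░

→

░░░░░░░░░░░
░░░░░░░░░░░
■■■■■■░░░░░
■■■■■■■■░░░
■···■■■■░░░
■····◆··░░░
■···■■■■░░░
■■·■■■■■░░░
░■·■■■░░░░░
░░░░░░░░░░░
░░░░░░░░░░░

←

■░░░░░░░░░░
■░░░░░░░░░░
■■■■■■■░░░░
■■■■■■■■■░░
■■···■■■■░░
■■···◆···░░
■■···■■■■░░
■■■·■■■■■░░
■░■·■■■░░░░
■░░░░░░░░░░
■░░░░░░░░░░

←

■■░░░░░░░░░
■■░░░░░░░░░
■■■■■■■■░░░
■■■■■■■■■■░
■■■···■■■■░
■■■··◆····░
■■■···■■■■░
■■■■·■■■■■░
■■░■·■■■░░░
■■░░░░░░░░░
■■░░░░░░░░░

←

■■■░░░░░░░░
■■■░░░░░░░░
■■■■■■■■■░░
■■■■■■■■■■■
■■■■···■■■■
■■■■·◆·····
■■■■···■■■■
■■■■■·■■■■■
■■■░■·■■■░░
■■■░░░░░░░░
■■■░░░░░░░░

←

■■■■░░░░░░░
■■■■░░░░░░░
■■■■■■■■■■░
■■■■■■■■■■■
■■■■■···■■■
■■■■■◆·····
■■■■■···■■■
■■■■■■·■■■■
■■■■░■·■■■░
■■■■░░░░░░░
■■■■░░░░░░░

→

■■■░░░░░░░░
■■■░░░░░░░░
■■■■■■■■■░░
■■■■■■■■■■■
■■■■···■■■■
■■■■·◆·····
■■■■···■■■■
■■■■■·■■■■■
■■■░■·■■■░░
■■■░░░░░░░░
■■■░░░░░░░░

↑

■■■░░░░░░░░
■■■░░░░░░░░
■■■░░░░░░░░
■■■■■■■■■░░
■■■■■■■■■■■
■■■■·◆·■■■■
■■■■·······
■■■■···■■■■
■■■■■·■■■■■
■■■░■·■■■░░
■■■░░░░░░░░

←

■■■■░░░░░░░
■■■■░░░░░░░
■■■■░░░░░░░
■■■■■■■■■■░
■■■■■■■■■■■
■■■■■◆··■■■
■■■■■······
■■■■■···■■■
■■■■■■·■■■■
■■■■░■·■■■░
■■■■░░░░░░░

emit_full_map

■■■■■■░░
■■■■■■■■
■◆··■■■■
■·······
■···■■■■
■■·■■■■■
░■·■■■░░


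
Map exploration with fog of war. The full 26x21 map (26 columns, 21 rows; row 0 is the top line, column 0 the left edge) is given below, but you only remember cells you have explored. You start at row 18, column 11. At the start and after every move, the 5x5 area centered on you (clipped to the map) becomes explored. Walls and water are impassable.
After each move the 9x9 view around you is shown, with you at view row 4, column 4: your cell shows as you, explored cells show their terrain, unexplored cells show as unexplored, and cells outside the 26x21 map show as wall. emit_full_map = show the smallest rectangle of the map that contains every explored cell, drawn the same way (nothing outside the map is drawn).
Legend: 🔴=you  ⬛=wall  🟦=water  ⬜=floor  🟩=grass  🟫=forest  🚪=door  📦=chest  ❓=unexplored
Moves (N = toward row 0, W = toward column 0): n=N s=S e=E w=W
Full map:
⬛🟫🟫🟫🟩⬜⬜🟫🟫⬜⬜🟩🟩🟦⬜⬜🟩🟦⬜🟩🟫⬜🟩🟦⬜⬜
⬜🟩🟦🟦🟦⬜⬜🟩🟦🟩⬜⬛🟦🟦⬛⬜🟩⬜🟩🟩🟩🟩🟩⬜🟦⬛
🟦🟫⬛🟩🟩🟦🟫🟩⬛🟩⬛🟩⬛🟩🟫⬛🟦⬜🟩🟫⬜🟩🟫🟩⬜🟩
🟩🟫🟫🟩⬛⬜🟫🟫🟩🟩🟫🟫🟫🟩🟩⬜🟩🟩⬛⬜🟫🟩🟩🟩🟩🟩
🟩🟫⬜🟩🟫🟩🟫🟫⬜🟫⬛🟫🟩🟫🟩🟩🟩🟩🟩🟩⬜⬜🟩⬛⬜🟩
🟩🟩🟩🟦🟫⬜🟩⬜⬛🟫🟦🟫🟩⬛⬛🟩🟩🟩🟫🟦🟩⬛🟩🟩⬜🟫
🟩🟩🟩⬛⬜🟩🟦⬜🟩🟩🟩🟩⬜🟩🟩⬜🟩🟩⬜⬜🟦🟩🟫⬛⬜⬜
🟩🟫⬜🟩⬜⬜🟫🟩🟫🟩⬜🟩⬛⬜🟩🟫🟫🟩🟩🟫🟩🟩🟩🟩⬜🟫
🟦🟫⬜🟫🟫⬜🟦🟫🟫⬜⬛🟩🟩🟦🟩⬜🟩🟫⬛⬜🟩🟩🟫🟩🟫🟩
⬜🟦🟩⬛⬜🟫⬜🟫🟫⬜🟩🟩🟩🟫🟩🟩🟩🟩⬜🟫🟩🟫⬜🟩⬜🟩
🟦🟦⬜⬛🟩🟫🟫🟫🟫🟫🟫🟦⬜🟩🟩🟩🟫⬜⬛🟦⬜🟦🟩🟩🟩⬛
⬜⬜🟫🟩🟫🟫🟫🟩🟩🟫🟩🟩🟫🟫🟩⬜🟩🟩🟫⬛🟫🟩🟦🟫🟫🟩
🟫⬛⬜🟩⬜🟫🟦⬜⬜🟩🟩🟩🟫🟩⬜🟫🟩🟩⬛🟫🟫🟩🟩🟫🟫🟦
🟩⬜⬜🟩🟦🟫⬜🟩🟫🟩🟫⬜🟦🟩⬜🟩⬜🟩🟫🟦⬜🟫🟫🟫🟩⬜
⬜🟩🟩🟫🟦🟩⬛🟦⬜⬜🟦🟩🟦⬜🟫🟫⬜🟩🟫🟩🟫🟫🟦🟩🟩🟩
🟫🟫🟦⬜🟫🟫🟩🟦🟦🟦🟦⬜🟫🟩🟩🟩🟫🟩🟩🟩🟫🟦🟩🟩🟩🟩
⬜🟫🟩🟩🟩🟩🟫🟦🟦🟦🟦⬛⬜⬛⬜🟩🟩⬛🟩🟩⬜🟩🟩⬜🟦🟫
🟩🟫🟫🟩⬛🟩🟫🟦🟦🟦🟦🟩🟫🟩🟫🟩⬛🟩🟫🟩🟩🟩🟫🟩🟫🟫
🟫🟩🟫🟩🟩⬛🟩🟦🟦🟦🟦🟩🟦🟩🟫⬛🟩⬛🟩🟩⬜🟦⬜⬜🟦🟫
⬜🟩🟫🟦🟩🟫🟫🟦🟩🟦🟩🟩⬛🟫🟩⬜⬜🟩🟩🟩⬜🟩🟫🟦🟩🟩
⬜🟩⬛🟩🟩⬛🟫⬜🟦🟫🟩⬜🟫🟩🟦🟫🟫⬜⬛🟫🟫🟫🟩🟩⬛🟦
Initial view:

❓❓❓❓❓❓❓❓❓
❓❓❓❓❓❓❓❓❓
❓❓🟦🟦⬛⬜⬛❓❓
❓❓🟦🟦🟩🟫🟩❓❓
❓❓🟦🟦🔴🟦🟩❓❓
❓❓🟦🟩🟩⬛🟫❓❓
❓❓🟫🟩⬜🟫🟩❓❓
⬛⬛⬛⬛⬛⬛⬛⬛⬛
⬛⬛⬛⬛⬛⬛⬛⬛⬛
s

❓❓❓❓❓❓❓❓❓
❓❓🟦🟦⬛⬜⬛❓❓
❓❓🟦🟦🟩🟫🟩❓❓
❓❓🟦🟦🟩🟦🟩❓❓
❓❓🟦🟩🔴⬛🟫❓❓
❓❓🟫🟩⬜🟫🟩❓❓
⬛⬛⬛⬛⬛⬛⬛⬛⬛
⬛⬛⬛⬛⬛⬛⬛⬛⬛
⬛⬛⬛⬛⬛⬛⬛⬛⬛

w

❓❓❓❓❓❓❓❓❓
❓❓❓🟦🟦⬛⬜⬛❓
❓❓🟦🟦🟦🟩🟫🟩❓
❓❓🟦🟦🟦🟩🟦🟩❓
❓❓🟩🟦🔴🟩⬛🟫❓
❓❓🟦🟫🟩⬜🟫🟩❓
⬛⬛⬛⬛⬛⬛⬛⬛⬛
⬛⬛⬛⬛⬛⬛⬛⬛⬛
⬛⬛⬛⬛⬛⬛⬛⬛⬛

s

❓❓❓🟦🟦⬛⬜⬛❓
❓❓🟦🟦🟦🟩🟫🟩❓
❓❓🟦🟦🟦🟩🟦🟩❓
❓❓🟩🟦🟩🟩⬛🟫❓
❓❓🟦🟫🔴⬜🟫🟩❓
⬛⬛⬛⬛⬛⬛⬛⬛⬛
⬛⬛⬛⬛⬛⬛⬛⬛⬛
⬛⬛⬛⬛⬛⬛⬛⬛⬛
⬛⬛⬛⬛⬛⬛⬛⬛⬛

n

❓❓❓❓❓❓❓❓❓
❓❓❓🟦🟦⬛⬜⬛❓
❓❓🟦🟦🟦🟩🟫🟩❓
❓❓🟦🟦🟦🟩🟦🟩❓
❓❓🟩🟦🔴🟩⬛🟫❓
❓❓🟦🟫🟩⬜🟫🟩❓
⬛⬛⬛⬛⬛⬛⬛⬛⬛
⬛⬛⬛⬛⬛⬛⬛⬛⬛
⬛⬛⬛⬛⬛⬛⬛⬛⬛

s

❓❓❓🟦🟦⬛⬜⬛❓
❓❓🟦🟦🟦🟩🟫🟩❓
❓❓🟦🟦🟦🟩🟦🟩❓
❓❓🟩🟦🟩🟩⬛🟫❓
❓❓🟦🟫🔴⬜🟫🟩❓
⬛⬛⬛⬛⬛⬛⬛⬛⬛
⬛⬛⬛⬛⬛⬛⬛⬛⬛
⬛⬛⬛⬛⬛⬛⬛⬛⬛
⬛⬛⬛⬛⬛⬛⬛⬛⬛

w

❓❓❓❓🟦🟦⬛⬜⬛
❓❓❓🟦🟦🟦🟩🟫🟩
❓❓🟦🟦🟦🟦🟩🟦🟩
❓❓🟦🟩🟦🟩🟩⬛🟫
❓❓⬜🟦🔴🟩⬜🟫🟩
⬛⬛⬛⬛⬛⬛⬛⬛⬛
⬛⬛⬛⬛⬛⬛⬛⬛⬛
⬛⬛⬛⬛⬛⬛⬛⬛⬛
⬛⬛⬛⬛⬛⬛⬛⬛⬛

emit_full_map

❓❓🟦🟦⬛⬜⬛
❓🟦🟦🟦🟩🟫🟩
🟦🟦🟦🟦🟩🟦🟩
🟦🟩🟦🟩🟩⬛🟫
⬜🟦🔴🟩⬜🟫🟩

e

❓❓❓🟦🟦⬛⬜⬛❓
❓❓🟦🟦🟦🟩🟫🟩❓
❓🟦🟦🟦🟦🟩🟦🟩❓
❓🟦🟩🟦🟩🟩⬛🟫❓
❓⬜🟦🟫🔴⬜🟫🟩❓
⬛⬛⬛⬛⬛⬛⬛⬛⬛
⬛⬛⬛⬛⬛⬛⬛⬛⬛
⬛⬛⬛⬛⬛⬛⬛⬛⬛
⬛⬛⬛⬛⬛⬛⬛⬛⬛

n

❓❓❓❓❓❓❓❓❓
❓❓❓🟦🟦⬛⬜⬛❓
❓❓🟦🟦🟦🟩🟫🟩❓
❓🟦🟦🟦🟦🟩🟦🟩❓
❓🟦🟩🟦🔴🟩⬛🟫❓
❓⬜🟦🟫🟩⬜🟫🟩❓
⬛⬛⬛⬛⬛⬛⬛⬛⬛
⬛⬛⬛⬛⬛⬛⬛⬛⬛
⬛⬛⬛⬛⬛⬛⬛⬛⬛

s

❓❓❓🟦🟦⬛⬜⬛❓
❓❓🟦🟦🟦🟩🟫🟩❓
❓🟦🟦🟦🟦🟩🟦🟩❓
❓🟦🟩🟦🟩🟩⬛🟫❓
❓⬜🟦🟫🔴⬜🟫🟩❓
⬛⬛⬛⬛⬛⬛⬛⬛⬛
⬛⬛⬛⬛⬛⬛⬛⬛⬛
⬛⬛⬛⬛⬛⬛⬛⬛⬛
⬛⬛⬛⬛⬛⬛⬛⬛⬛

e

❓❓🟦🟦⬛⬜⬛❓❓
❓🟦🟦🟦🟩🟫🟩❓❓
🟦🟦🟦🟦🟩🟦🟩❓❓
🟦🟩🟦🟩🟩⬛🟫❓❓
⬜🟦🟫🟩🔴🟫🟩❓❓
⬛⬛⬛⬛⬛⬛⬛⬛⬛
⬛⬛⬛⬛⬛⬛⬛⬛⬛
⬛⬛⬛⬛⬛⬛⬛⬛⬛
⬛⬛⬛⬛⬛⬛⬛⬛⬛

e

❓🟦🟦⬛⬜⬛❓❓❓
🟦🟦🟦🟩🟫🟩❓❓❓
🟦🟦🟦🟩🟦🟩🟫❓❓
🟩🟦🟩🟩⬛🟫🟩❓❓
🟦🟫🟩⬜🔴🟩🟦❓❓
⬛⬛⬛⬛⬛⬛⬛⬛⬛
⬛⬛⬛⬛⬛⬛⬛⬛⬛
⬛⬛⬛⬛⬛⬛⬛⬛⬛
⬛⬛⬛⬛⬛⬛⬛⬛⬛

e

🟦🟦⬛⬜⬛❓❓❓❓
🟦🟦🟩🟫🟩❓❓❓❓
🟦🟦🟩🟦🟩🟫⬛❓❓
🟦🟩🟩⬛🟫🟩⬜❓❓
🟫🟩⬜🟫🔴🟦🟫❓❓
⬛⬛⬛⬛⬛⬛⬛⬛⬛
⬛⬛⬛⬛⬛⬛⬛⬛⬛
⬛⬛⬛⬛⬛⬛⬛⬛⬛
⬛⬛⬛⬛⬛⬛⬛⬛⬛

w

❓🟦🟦⬛⬜⬛❓❓❓
🟦🟦🟦🟩🟫🟩❓❓❓
🟦🟦🟦🟩🟦🟩🟫⬛❓
🟩🟦🟩🟩⬛🟫🟩⬜❓
🟦🟫🟩⬜🔴🟩🟦🟫❓
⬛⬛⬛⬛⬛⬛⬛⬛⬛
⬛⬛⬛⬛⬛⬛⬛⬛⬛
⬛⬛⬛⬛⬛⬛⬛⬛⬛
⬛⬛⬛⬛⬛⬛⬛⬛⬛

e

🟦🟦⬛⬜⬛❓❓❓❓
🟦🟦🟩🟫🟩❓❓❓❓
🟦🟦🟩🟦🟩🟫⬛❓❓
🟦🟩🟩⬛🟫🟩⬜❓❓
🟫🟩⬜🟫🔴🟦🟫❓❓
⬛⬛⬛⬛⬛⬛⬛⬛⬛
⬛⬛⬛⬛⬛⬛⬛⬛⬛
⬛⬛⬛⬛⬛⬛⬛⬛⬛
⬛⬛⬛⬛⬛⬛⬛⬛⬛

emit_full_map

❓❓🟦🟦⬛⬜⬛❓❓
❓🟦🟦🟦🟩🟫🟩❓❓
🟦🟦🟦🟦🟩🟦🟩🟫⬛
🟦🟩🟦🟩🟩⬛🟫🟩⬜
⬜🟦🟫🟩⬜🟫🔴🟦🟫

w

❓🟦🟦⬛⬜⬛❓❓❓
🟦🟦🟦🟩🟫🟩❓❓❓
🟦🟦🟦🟩🟦🟩🟫⬛❓
🟩🟦🟩🟩⬛🟫🟩⬜❓
🟦🟫🟩⬜🔴🟩🟦🟫❓
⬛⬛⬛⬛⬛⬛⬛⬛⬛
⬛⬛⬛⬛⬛⬛⬛⬛⬛
⬛⬛⬛⬛⬛⬛⬛⬛⬛
⬛⬛⬛⬛⬛⬛⬛⬛⬛
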